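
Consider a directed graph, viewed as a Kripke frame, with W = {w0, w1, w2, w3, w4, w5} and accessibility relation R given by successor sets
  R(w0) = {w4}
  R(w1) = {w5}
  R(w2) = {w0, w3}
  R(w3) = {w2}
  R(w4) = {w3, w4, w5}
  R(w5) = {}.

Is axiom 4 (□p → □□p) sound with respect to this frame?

Axiom 4 corresponds to the accessibility relation being transitive.
Transitive: no — w0 R w4 and w4 R w3, but not w0 R w3.

No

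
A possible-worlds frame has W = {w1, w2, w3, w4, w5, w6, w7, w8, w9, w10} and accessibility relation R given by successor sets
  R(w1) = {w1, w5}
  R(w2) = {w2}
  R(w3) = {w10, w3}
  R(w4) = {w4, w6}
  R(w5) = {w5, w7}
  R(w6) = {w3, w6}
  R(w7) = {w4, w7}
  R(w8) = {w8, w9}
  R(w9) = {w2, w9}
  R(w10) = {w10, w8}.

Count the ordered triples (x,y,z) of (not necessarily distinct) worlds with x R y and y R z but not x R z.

8

Enumerating: (w1,w5,w7), (w10,w8,w9), (w3,w10,w8), (w4,w6,w3), (w5,w7,w4), (w6,w3,w10), (w7,w4,w6), (w8,w9,w2).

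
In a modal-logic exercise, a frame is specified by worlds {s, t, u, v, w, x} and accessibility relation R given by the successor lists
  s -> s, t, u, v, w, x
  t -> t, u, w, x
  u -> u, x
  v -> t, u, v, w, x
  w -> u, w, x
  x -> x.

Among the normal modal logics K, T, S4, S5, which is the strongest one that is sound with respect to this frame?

S4

Reflexive (axiom T): yes — every world is R-related to itself.
Transitive (axiom 4): yes — every two-step R-path is closed by a direct edge.
Euclidean (axiom 5): no — s R t and s R v, but not t R v.
So F validates K, T, S4; S5 would additionally require R to be Euclidean. The strongest is S4.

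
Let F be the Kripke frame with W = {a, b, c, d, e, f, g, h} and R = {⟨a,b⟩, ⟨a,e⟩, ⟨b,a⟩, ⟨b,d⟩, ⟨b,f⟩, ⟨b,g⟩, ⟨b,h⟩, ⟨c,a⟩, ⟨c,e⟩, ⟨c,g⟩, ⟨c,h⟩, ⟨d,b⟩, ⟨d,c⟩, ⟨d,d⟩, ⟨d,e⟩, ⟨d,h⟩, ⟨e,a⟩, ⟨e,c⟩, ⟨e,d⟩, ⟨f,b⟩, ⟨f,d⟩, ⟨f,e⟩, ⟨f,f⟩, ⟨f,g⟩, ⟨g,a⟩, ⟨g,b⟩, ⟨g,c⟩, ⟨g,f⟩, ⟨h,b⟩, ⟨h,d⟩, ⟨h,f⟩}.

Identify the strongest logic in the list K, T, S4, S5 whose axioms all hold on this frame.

K

Reflexive (axiom T): no — a is not related to itself.
Transitive (axiom 4): no — a R b and b R d, but not a R d.
Euclidean (axiom 5): no — a R b and a R e, but not b R e.
So F validates K; T would additionally require R to be reflexive. The strongest is K.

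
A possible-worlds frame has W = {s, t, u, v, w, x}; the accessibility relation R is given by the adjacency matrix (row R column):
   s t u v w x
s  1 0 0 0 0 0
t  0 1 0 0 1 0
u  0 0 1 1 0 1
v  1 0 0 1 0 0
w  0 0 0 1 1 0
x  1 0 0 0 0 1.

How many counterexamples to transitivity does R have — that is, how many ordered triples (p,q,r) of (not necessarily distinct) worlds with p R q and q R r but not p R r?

4

Enumerating: (t,w,v), (u,v,s), (u,x,s), (w,v,s).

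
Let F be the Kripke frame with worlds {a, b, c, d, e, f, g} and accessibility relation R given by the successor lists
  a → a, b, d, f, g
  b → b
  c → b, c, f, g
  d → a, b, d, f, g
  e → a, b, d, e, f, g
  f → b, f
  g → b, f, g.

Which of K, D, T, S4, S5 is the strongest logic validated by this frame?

S4

Serial (axiom D): yes — every world has a successor (e.g. a R a).
Reflexive (axiom T): yes — every world is R-related to itself.
Transitive (axiom 4): yes — every two-step R-path is closed by a direct edge.
Euclidean (axiom 5): no — a R b and a R d, but not b R d.
So F validates K, D, T, S4; S5 would additionally require R to be Euclidean. The strongest is S4.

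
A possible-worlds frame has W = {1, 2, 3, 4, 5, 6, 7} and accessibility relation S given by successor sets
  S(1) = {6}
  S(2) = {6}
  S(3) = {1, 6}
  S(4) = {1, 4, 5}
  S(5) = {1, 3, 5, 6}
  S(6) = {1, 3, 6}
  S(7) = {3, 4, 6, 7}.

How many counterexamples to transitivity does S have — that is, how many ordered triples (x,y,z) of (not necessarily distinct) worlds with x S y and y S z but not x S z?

12

Enumerating: (1,6,1), (1,6,3), (2,6,1), (2,6,3), (3,6,3), (4,1,6), (4,5,3), (4,5,6), (7,3,1), (7,4,1), (7,4,5), (7,6,1).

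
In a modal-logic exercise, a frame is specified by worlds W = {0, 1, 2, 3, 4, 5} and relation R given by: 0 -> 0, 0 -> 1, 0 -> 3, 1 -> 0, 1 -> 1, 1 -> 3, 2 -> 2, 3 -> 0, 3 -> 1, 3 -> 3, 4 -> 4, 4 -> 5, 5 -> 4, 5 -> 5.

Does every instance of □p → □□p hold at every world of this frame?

By correspondence theory, 4 is valid on a frame iff R is transitive.
Transitive: yes — every two-step R-path is closed by a direct edge.

Yes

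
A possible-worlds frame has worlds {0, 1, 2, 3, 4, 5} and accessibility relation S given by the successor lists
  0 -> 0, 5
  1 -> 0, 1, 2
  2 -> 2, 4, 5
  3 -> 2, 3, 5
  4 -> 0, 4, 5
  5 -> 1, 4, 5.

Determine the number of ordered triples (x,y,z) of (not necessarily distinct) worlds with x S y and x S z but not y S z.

Enumerating: (0,5,0), (1,0,1), (1,0,2), (1,2,0), (1,2,1), (2,4,2), (2,5,2), (3,2,3), (3,5,2), (3,5,3), (4,0,4), (4,5,0), (5,1,4), (5,1,5), (5,4,1).

15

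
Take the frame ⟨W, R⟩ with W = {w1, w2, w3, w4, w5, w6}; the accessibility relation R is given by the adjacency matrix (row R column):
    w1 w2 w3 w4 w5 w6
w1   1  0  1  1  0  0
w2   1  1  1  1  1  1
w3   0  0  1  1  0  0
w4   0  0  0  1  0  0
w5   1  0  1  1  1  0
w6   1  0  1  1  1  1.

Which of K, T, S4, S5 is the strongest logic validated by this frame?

Reflexive (axiom T): yes — every world is R-related to itself.
Transitive (axiom 4): yes — every two-step R-path is closed by a direct edge.
Euclidean (axiom 5): no — w1 R w4 and w1 R w3, but not w4 R w3.
So F validates K, T, S4; S5 would additionally require R to be Euclidean. The strongest is S4.

S4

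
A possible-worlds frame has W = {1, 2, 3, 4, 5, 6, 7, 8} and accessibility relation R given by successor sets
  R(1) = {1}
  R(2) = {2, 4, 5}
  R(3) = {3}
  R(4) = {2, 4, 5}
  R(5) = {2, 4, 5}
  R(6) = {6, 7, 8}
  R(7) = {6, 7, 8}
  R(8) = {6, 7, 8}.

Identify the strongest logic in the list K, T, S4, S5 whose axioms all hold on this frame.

S5

Reflexive (axiom T): yes — every world is R-related to itself.
Transitive (axiom 4): yes — every two-step R-path is closed by a direct edge.
Euclidean (axiom 5): yes — any two successors of a common world are R-related.
So F validates K, T, S4, S5. The strongest is S5.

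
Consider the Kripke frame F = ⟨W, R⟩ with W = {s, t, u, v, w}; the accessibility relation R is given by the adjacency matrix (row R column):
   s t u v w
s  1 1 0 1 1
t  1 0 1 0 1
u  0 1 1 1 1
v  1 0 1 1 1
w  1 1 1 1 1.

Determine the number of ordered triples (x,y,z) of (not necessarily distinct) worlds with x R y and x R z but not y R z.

15

Enumerating: (s,t,t), (s,t,v), (s,v,t), (t,s,u), (t,u,s), (u,t,t), (u,t,v), (u,v,t), (v,s,u), (v,u,s), (w,s,u), (w,t,t), (w,t,v), (w,u,s), (w,v,t).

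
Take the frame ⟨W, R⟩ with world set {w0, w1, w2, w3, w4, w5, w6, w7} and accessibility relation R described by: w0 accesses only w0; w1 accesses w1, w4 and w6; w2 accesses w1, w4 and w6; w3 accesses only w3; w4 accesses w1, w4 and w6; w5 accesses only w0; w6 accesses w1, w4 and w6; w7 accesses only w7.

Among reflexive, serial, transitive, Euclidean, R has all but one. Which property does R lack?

Reflexive: no — w2 is not related to itself.
Serial: yes — every world has a successor (e.g. w0 R w0).
Transitive: yes — every two-step R-path is closed by a direct edge.
Euclidean: yes — any two successors of a common world are R-related.
Only reflexive fails.

reflexive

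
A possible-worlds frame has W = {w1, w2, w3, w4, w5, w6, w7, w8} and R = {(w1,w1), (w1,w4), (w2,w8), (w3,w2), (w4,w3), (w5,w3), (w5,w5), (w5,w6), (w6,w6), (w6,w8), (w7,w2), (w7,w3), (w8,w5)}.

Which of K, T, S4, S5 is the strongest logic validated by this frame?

K

Reflexive (axiom T): no — w2 is not related to itself.
Transitive (axiom 4): no — w1 R w4 and w4 R w3, but not w1 R w3.
Euclidean (axiom 5): no — w5 R w3 and w5 R w6, but not w3 R w6.
So F validates K; T would additionally require R to be reflexive. The strongest is K.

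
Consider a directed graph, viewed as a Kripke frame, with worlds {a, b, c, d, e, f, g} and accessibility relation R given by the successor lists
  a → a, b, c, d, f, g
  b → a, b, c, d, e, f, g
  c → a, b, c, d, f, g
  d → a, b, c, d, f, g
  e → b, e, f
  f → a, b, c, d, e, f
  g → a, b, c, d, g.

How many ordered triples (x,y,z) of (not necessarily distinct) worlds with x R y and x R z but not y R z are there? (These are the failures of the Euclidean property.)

22

Enumerating: (a,f,g), (a,g,f), (b,a,e), (b,c,e), (b,d,e), (b,e,a), (b,e,c), (b,e,d), (b,e,g), (b,f,g), (b,g,e), (b,g,f), … and 10 more.
Total: 22.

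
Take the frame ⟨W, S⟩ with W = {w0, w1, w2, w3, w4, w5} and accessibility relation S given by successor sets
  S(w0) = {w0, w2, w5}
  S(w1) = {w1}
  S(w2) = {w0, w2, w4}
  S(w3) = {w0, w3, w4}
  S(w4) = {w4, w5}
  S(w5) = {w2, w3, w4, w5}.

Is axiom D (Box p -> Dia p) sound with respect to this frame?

Yes

By correspondence theory, D is valid on a frame iff S is serial.
Serial: yes — every world has a successor (e.g. w0 S w0).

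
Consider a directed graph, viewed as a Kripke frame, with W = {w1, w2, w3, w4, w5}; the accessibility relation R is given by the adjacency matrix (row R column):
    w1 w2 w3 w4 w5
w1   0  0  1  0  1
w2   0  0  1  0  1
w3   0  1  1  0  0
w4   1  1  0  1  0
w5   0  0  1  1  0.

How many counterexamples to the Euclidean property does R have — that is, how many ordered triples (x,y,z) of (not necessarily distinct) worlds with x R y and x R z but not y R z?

Enumerating: (w1,w3,w5), (w1,w5,w5), (w2,w3,w5), (w2,w5,w5), (w3,w2,w2), (w4,w1,w1), (w4,w1,w2), (w4,w1,w4), (w4,w2,w1), (w4,w2,w2), (w4,w2,w4), (w5,w3,w4), (w5,w4,w3).

13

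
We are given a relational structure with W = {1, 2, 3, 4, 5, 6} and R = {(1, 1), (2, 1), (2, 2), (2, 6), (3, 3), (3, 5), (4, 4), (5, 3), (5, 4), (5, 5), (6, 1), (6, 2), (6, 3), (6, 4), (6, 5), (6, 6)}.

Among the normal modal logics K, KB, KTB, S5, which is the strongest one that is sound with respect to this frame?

Symmetric (axiom B): no — 2 R 1 but not 1 R 2.
Reflexive (axiom T): yes — every world is R-related to itself.
Euclidean (axiom 5): no — 2 R 1 and 2 R 6, but not 1 R 6.
So F validates K; KB would additionally require R to be symmetric. The strongest is K.

K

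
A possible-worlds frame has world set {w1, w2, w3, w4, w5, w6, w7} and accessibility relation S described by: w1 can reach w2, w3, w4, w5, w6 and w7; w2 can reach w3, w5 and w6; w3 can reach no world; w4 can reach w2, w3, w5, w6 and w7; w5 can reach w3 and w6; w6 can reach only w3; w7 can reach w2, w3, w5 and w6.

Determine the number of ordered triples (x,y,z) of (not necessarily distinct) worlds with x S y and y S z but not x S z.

0

S is transitive; there are no such tuples.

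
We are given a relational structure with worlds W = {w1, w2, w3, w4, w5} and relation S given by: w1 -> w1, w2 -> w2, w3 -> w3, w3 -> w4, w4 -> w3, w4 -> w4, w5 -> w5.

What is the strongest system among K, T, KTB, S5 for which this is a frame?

Reflexive (axiom T): yes — every world is S-related to itself.
Symmetric (axiom B): yes — every pair in S has its reverse in S.
Euclidean (axiom 5): yes — any two successors of a common world are S-related.
So F validates K, T, KTB, S5. The strongest is S5.

S5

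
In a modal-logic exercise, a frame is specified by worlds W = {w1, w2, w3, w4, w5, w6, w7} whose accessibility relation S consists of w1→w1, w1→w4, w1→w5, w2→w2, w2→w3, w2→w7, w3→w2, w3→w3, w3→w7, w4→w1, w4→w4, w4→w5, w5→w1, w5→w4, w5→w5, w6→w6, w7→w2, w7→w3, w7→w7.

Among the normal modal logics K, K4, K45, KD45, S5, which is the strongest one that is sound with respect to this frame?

Transitive (axiom 4): yes — every two-step S-path is closed by a direct edge.
Euclidean (axiom 5): yes — any two successors of a common world are S-related.
Serial (axiom D): yes — every world has a successor (e.g. w1 S w1).
Reflexive (axiom T): yes — every world is S-related to itself.
So F validates K, K4, K45, KD45, S5. The strongest is S5.

S5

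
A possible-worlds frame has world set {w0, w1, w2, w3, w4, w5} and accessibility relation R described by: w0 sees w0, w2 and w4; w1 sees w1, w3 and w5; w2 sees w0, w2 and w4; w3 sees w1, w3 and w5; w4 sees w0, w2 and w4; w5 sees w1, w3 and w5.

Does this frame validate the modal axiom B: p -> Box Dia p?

Yes

By correspondence theory, B is valid on a frame iff R is symmetric.
Symmetric: yes — every pair in R has its reverse in R.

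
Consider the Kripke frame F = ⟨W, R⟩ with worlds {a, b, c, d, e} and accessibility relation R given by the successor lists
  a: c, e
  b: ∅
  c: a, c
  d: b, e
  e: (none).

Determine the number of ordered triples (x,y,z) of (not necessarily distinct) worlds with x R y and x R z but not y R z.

Enumerating: (a,c,e), (a,e,c), (a,e,e), (c,a,a), (d,b,b), (d,b,e), (d,e,b), (d,e,e).

8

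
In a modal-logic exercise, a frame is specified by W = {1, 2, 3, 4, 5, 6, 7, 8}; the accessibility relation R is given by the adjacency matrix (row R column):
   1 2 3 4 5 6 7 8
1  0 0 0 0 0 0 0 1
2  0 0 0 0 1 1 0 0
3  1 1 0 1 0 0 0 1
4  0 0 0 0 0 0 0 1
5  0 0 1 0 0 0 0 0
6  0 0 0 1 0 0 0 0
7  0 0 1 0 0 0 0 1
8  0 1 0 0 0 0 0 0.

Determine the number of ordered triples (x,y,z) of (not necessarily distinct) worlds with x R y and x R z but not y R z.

25

Enumerating: (1,8,8), (2,5,5), (2,5,6), (2,6,5), (2,6,6), (3,1,1), (3,1,2), (3,1,4), (3,2,1), (3,2,2), (3,2,4), (3,2,8), … and 13 more.
Total: 25.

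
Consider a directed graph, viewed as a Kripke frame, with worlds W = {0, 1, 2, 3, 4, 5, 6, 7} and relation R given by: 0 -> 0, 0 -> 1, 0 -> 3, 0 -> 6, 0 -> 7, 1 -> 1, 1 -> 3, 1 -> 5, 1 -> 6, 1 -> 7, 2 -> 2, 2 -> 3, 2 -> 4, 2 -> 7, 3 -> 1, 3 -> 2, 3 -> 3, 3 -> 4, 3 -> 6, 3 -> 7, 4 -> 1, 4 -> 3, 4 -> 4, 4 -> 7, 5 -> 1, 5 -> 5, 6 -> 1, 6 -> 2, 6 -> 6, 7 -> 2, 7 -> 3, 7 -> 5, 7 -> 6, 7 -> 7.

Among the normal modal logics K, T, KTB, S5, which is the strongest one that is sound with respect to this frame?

Reflexive (axiom T): yes — every world is R-related to itself.
Symmetric (axiom B): no — 0 R 1 but not 1 R 0.
Euclidean (axiom 5): no — 0 R 6 and 0 R 3, but not 6 R 3.
So F validates K, T; KTB would additionally require R to be symmetric. The strongest is T.

T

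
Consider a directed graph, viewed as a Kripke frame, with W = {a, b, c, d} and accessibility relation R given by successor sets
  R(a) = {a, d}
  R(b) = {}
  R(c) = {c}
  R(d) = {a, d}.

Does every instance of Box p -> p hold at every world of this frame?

The schema T characterises exactly the reflexive frames.
Reflexive: no — b is not related to itself.

No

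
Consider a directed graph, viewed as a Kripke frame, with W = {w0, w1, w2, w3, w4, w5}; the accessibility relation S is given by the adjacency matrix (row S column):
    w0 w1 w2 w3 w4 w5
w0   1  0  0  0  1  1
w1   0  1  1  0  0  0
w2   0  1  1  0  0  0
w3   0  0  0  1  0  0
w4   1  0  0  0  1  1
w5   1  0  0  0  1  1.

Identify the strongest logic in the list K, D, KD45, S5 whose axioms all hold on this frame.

Serial (axiom D): yes — every world has a successor (e.g. w0 S w0).
Euclidean (axiom 5): yes — any two successors of a common world are S-related.
Transitive (axiom 4): yes — every two-step S-path is closed by a direct edge.
Reflexive (axiom T): yes — every world is S-related to itself.
So F validates K, D, KD45, S5. The strongest is S5.

S5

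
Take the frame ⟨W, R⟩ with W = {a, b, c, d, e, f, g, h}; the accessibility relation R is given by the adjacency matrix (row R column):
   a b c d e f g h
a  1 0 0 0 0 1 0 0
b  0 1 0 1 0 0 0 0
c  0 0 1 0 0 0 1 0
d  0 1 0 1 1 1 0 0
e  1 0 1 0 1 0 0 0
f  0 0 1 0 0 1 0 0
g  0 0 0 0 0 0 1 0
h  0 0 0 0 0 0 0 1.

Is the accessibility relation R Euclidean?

No

Euclidean: no — d R b and d R e, but not b R e.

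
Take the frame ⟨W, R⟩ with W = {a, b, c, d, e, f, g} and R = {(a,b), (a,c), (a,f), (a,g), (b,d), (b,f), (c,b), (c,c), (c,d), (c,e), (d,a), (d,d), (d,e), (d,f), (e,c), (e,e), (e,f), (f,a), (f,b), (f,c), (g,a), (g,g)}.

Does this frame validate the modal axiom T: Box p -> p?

No

Axiom T corresponds to the accessibility relation being reflexive.
Reflexive: no — a is not related to itself.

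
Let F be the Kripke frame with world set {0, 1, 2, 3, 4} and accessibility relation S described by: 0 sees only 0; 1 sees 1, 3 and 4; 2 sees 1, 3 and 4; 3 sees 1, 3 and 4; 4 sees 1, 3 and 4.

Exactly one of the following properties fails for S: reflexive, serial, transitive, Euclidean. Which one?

reflexive

Reflexive: no — 2 is not related to itself.
Serial: yes — every world has a successor (e.g. 0 S 0).
Transitive: yes — every two-step S-path is closed by a direct edge.
Euclidean: yes — any two successors of a common world are S-related.
Only reflexive fails.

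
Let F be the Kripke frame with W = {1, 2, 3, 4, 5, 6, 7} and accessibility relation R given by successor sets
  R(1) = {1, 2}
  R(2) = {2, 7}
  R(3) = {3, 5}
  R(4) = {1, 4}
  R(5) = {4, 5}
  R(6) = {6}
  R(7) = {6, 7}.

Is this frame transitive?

Transitive: no — 1 R 2 and 2 R 7, but not 1 R 7.

No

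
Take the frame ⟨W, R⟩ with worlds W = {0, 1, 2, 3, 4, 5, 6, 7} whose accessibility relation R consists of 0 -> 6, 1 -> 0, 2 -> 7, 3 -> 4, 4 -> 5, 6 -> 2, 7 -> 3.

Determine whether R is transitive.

No

Transitive: no — 0 R 6 and 6 R 2, but not 0 R 2.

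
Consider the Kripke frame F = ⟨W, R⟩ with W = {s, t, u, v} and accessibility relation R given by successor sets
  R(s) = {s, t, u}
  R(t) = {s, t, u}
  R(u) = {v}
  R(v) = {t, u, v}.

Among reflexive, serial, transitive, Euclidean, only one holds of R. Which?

Reflexive: no — u is not related to itself.
Serial: yes — every world has a successor (e.g. s R s).
Transitive: no — s R u and u R v, but not s R v.
Euclidean: no — s R u and s R t, but not u R t.
Only serial holds.

serial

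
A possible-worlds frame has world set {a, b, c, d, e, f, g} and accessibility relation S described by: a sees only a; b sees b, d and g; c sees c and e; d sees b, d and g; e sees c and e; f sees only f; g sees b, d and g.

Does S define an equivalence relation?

Reflexive: yes — every world is S-related to itself.
Symmetric: yes — every pair in S has its reverse in S.
Transitive: yes — every two-step S-path is closed by a direct edge.
So S is an equivalence relation.

Yes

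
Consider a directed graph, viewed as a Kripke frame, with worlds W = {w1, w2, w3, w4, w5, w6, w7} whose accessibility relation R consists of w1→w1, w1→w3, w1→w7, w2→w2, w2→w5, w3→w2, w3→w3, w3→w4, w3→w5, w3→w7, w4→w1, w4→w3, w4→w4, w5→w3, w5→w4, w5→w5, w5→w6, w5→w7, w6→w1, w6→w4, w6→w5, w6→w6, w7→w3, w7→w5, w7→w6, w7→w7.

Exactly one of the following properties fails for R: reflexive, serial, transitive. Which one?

Reflexive: yes — every world is R-related to itself.
Serial: yes — every world has a successor (e.g. w1 R w1).
Transitive: no — w1 R w3 and w3 R w2, but not w1 R w2.
Only transitive fails.

transitive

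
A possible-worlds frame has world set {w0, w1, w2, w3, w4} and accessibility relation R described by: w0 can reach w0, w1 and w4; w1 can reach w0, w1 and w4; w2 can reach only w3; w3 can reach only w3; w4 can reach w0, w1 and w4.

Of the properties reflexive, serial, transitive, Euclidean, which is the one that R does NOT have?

Reflexive: no — w2 is not related to itself.
Serial: yes — every world has a successor (e.g. w0 R w0).
Transitive: yes — every two-step R-path is closed by a direct edge.
Euclidean: yes — any two successors of a common world are R-related.
Only reflexive fails.

reflexive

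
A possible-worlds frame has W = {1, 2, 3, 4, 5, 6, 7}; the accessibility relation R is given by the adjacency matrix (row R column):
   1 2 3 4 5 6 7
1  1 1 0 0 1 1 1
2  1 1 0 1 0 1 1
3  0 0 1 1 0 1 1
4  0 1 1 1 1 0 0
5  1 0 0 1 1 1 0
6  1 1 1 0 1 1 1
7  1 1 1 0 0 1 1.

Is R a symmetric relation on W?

Symmetric: yes — every pair in R has its reverse in R.

Yes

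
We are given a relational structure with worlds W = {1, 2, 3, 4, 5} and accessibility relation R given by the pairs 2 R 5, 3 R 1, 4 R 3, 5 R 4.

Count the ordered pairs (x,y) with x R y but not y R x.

4

Enumerating: (2,5), (3,1), (4,3), (5,4).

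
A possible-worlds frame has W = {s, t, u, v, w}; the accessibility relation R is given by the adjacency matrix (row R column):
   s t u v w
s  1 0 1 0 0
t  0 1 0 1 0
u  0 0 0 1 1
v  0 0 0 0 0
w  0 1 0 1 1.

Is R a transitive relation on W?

Transitive: no — s R u and u R v, but not s R v.

No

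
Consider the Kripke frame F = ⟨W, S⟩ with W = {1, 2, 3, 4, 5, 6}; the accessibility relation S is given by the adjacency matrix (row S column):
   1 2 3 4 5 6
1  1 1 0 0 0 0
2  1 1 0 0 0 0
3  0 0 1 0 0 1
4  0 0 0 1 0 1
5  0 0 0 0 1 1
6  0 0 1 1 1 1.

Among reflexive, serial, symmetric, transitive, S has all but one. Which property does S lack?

transitive

Reflexive: yes — every world is S-related to itself.
Serial: yes — every world has a successor (e.g. 1 S 1).
Symmetric: yes — every pair in S has its reverse in S.
Transitive: no — 3 S 6 and 6 S 4, but not 3 S 4.
Only transitive fails.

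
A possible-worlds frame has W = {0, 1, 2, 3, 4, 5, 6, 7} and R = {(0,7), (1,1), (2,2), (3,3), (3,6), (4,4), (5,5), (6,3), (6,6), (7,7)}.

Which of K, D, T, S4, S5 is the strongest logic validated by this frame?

D

Serial (axiom D): yes — every world has a successor (e.g. 0 R 7).
Reflexive (axiom T): no — 0 is not related to itself.
Transitive (axiom 4): yes — every two-step R-path is closed by a direct edge.
Euclidean (axiom 5): yes — any two successors of a common world are R-related.
So F validates K, D; T would additionally require R to be reflexive. The strongest is D.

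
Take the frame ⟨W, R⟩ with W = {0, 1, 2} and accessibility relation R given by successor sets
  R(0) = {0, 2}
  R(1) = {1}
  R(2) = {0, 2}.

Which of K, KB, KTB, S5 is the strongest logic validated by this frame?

S5

Symmetric (axiom B): yes — every pair in R has its reverse in R.
Reflexive (axiom T): yes — every world is R-related to itself.
Euclidean (axiom 5): yes — any two successors of a common world are R-related.
So F validates K, KB, KTB, S5. The strongest is S5.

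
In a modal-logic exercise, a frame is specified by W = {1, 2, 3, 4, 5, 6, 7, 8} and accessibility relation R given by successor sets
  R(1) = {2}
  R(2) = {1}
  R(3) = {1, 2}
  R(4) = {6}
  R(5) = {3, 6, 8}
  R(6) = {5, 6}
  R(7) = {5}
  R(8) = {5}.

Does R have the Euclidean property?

Euclidean: no — 5 R 3 and 5 R 6, but not 3 R 6.

No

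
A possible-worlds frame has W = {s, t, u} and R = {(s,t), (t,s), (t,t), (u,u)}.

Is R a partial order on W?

No

Reflexive: no — s is not related to itself.
Transitive: no — s R t and t R s, but not s R s.
Antisymmetric: no — s R t and t R s with s ≠ t.
So R is not a partial order.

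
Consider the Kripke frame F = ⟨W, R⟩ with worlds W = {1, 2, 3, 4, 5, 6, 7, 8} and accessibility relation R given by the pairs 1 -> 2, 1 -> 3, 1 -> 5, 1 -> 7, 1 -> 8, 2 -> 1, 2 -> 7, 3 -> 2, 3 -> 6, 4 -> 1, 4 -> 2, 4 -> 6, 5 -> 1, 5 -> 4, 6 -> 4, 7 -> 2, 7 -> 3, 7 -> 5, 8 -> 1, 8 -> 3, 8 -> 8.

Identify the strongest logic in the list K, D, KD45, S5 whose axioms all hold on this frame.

Serial (axiom D): yes — every world has a successor (e.g. 1 R 2).
Euclidean (axiom 5): no — 1 R 2 and 1 R 3, but not 2 R 3.
Transitive (axiom 4): no — 1 R 3 and 3 R 6, but not 1 R 6.
Reflexive (axiom T): no — 1 is not related to itself.
So F validates K, D; KD45 would additionally require R to be Euclidean and transitive. The strongest is D.

D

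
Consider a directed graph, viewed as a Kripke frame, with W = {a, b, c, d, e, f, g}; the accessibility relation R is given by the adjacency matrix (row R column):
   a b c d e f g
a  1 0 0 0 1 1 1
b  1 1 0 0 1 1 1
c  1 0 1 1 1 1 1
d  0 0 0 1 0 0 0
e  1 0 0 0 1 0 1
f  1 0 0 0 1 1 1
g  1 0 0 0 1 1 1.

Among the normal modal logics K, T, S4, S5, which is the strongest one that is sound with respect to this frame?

T

Reflexive (axiom T): yes — every world is R-related to itself.
Transitive (axiom 4): no — e R a and a R f, but not e R f.
Euclidean (axiom 5): no — a R e and a R f, but not e R f.
So F validates K, T; S4 would additionally require R to be transitive. The strongest is T.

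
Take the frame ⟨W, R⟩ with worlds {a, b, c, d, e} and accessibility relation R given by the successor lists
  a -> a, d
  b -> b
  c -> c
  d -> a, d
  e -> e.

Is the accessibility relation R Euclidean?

Euclidean: yes — any two successors of a common world are R-related.

Yes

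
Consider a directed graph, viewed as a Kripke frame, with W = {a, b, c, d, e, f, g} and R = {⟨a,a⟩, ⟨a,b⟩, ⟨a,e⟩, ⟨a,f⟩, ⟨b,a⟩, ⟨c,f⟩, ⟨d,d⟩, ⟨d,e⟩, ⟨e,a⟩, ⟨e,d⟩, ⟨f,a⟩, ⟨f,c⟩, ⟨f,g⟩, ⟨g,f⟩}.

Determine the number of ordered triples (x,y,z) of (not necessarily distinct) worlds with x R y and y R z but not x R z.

Enumerating: (a,e,d), (a,f,c), (a,f,g), (b,a,b), (b,a,e), (b,a,f), (c,f,a), (c,f,c), (c,f,g), (d,e,a), (e,a,b), (e,a,e), … and 10 more.
Total: 22.

22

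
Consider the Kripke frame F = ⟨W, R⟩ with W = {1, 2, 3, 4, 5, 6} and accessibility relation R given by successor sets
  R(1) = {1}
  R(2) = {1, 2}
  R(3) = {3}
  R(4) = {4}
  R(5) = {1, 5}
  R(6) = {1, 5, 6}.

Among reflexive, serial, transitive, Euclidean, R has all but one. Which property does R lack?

Euclidean

Reflexive: yes — every world is R-related to itself.
Serial: yes — every world has a successor (e.g. 1 R 1).
Transitive: yes — every two-step R-path is closed by a direct edge.
Euclidean: no — 6 R 1 and 6 R 5, but not 1 R 5.
Only Euclidean fails.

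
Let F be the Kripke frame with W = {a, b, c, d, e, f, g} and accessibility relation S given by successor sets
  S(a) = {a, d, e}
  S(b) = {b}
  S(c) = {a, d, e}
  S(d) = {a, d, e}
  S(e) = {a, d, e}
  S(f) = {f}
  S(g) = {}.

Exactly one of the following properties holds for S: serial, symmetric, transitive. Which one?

Serial: no — g has no S-successor.
Symmetric: no — c S a but not a S c.
Transitive: yes — every two-step S-path is closed by a direct edge.
Only transitive holds.

transitive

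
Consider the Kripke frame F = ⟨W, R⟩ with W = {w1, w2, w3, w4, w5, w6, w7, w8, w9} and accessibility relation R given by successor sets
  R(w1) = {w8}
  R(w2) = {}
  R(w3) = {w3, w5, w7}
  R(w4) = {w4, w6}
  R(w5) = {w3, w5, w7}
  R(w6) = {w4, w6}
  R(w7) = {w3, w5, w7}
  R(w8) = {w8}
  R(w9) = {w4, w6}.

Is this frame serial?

No

Serial: no — w2 has no R-successor.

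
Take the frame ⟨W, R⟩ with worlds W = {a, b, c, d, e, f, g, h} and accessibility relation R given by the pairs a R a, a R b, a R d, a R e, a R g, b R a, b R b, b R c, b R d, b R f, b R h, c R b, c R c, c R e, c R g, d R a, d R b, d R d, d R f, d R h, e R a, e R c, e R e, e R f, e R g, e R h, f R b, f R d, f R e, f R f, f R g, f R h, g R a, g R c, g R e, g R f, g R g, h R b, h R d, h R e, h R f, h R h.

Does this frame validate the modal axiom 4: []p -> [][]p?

By correspondence theory, 4 is valid on a frame iff R is transitive.
Transitive: no — a R b and b R c, but not a R c.

No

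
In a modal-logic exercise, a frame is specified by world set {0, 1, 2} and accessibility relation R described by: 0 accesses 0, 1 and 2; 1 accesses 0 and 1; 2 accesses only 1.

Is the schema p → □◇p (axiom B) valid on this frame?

No

Axiom B corresponds to the accessibility relation being symmetric.
Symmetric: no — 0 R 2 but not 2 R 0.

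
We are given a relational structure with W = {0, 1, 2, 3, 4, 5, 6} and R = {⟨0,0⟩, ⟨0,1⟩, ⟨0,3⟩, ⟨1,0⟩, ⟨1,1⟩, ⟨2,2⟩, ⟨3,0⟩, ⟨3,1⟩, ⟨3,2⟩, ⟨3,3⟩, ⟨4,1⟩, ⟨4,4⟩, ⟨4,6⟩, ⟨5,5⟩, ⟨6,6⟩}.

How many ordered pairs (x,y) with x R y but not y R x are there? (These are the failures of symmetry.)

Enumerating: (3,1), (3,2), (4,1), (4,6).

4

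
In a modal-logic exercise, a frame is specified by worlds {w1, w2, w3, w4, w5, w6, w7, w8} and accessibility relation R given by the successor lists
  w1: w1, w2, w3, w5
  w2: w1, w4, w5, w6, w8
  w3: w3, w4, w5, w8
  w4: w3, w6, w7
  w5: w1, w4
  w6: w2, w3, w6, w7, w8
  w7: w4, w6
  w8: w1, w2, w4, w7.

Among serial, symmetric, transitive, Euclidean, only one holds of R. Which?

serial

Serial: yes — every world has a successor (e.g. w1 R w1).
Symmetric: no — w1 R w3 but not w3 R w1.
Transitive: no — w1 R w2 and w2 R w4, but not w1 R w4.
Euclidean: no — w1 R w2 and w1 R w3, but not w2 R w3.
Only serial holds.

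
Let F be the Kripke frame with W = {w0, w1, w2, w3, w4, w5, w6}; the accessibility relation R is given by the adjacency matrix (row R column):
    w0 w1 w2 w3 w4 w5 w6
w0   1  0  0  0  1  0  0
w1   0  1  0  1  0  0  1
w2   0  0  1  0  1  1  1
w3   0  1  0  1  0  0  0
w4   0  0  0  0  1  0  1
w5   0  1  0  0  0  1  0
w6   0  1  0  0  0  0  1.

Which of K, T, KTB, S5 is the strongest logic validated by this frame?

Reflexive (axiom T): yes — every world is R-related to itself.
Symmetric (axiom B): no — w0 R w4 but not w4 R w0.
Euclidean (axiom 5): no — w1 R w3 and w1 R w6, but not w3 R w6.
So F validates K, T; KTB would additionally require R to be symmetric. The strongest is T.

T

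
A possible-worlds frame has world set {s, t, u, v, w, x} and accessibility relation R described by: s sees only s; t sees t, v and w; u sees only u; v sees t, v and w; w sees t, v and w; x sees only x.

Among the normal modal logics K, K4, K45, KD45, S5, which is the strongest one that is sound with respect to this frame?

Transitive (axiom 4): yes — every two-step R-path is closed by a direct edge.
Euclidean (axiom 5): yes — any two successors of a common world are R-related.
Serial (axiom D): yes — every world has a successor (e.g. s R s).
Reflexive (axiom T): yes — every world is R-related to itself.
So F validates K, K4, K45, KD45, S5. The strongest is S5.

S5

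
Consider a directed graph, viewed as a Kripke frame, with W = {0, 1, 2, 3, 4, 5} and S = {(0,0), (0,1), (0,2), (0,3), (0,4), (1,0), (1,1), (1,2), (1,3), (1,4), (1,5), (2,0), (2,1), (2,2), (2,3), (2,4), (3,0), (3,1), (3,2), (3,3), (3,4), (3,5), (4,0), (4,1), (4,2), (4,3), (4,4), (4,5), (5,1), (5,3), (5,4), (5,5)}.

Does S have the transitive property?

Transitive: no — 0 S 1 and 1 S 5, but not 0 S 5.

No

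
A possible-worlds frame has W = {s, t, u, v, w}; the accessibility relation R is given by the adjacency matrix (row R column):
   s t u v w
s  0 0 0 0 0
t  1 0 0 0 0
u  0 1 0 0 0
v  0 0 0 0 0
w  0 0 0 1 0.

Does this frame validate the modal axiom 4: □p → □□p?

Axiom 4 corresponds to the accessibility relation being transitive.
Transitive: no — u R t and t R s, but not u R s.

No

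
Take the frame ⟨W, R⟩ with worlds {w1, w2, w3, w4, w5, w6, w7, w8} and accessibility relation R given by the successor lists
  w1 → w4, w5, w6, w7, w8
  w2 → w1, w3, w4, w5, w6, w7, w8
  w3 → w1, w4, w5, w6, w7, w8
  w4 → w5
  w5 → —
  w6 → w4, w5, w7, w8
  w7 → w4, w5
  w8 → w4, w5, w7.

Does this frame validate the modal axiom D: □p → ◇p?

The schema D characterises exactly the serial frames.
Serial: no — w5 has no R-successor.

No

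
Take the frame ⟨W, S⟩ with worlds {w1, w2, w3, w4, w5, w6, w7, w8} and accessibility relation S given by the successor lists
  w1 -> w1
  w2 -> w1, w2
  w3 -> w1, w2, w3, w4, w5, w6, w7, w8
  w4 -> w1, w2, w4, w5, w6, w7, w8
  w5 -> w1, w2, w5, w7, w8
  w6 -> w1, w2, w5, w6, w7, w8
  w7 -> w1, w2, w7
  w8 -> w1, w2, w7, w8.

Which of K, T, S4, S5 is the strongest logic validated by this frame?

Reflexive (axiom T): yes — every world is S-related to itself.
Transitive (axiom 4): yes — every two-step S-path is closed by a direct edge.
Euclidean (axiom 5): no — w3 S w1 and w3 S w2, but not w1 S w2.
So F validates K, T, S4; S5 would additionally require S to be Euclidean. The strongest is S4.

S4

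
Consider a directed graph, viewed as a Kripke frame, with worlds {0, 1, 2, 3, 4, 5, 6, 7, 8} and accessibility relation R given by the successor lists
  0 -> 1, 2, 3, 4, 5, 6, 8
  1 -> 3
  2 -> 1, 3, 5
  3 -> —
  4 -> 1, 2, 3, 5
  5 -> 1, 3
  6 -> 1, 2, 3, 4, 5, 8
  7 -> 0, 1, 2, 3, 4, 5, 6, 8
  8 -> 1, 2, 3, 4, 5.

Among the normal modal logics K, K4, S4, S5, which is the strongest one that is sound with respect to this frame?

Transitive (axiom 4): yes — every two-step R-path is closed by a direct edge.
Reflexive (axiom T): no — 0 is not related to itself.
Euclidean (axiom 5): no — 0 R 1 and 0 R 2, but not 1 R 2.
So F validates K, K4; S4 would additionally require R to be reflexive. The strongest is K4.

K4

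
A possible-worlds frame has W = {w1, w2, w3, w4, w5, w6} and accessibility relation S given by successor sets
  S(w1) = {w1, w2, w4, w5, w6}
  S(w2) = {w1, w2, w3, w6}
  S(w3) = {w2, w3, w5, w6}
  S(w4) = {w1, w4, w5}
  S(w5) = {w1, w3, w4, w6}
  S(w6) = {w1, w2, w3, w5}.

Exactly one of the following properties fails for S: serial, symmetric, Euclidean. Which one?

Euclidean

Serial: yes — every world has a successor (e.g. w1 S w1).
Symmetric: yes — every pair in S has its reverse in S.
Euclidean: no — w1 S w2 and w1 S w4, but not w2 S w4.
Only Euclidean fails.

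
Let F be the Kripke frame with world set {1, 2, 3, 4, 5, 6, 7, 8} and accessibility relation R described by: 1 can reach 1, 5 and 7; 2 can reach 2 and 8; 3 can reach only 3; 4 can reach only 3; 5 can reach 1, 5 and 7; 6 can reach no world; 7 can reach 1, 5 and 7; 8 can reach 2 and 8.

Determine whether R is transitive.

Transitive: yes — every two-step R-path is closed by a direct edge.

Yes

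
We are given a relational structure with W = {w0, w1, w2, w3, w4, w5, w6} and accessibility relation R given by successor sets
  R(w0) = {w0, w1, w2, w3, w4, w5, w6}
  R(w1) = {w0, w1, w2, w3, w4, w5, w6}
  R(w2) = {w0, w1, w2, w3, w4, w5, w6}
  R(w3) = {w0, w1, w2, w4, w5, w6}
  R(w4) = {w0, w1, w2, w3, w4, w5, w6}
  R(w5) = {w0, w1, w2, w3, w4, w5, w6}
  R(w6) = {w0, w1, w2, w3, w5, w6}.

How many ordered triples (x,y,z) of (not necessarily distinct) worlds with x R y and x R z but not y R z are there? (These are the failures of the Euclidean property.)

Enumerating: (w0,w3,w3), (w0,w6,w4), (w1,w3,w3), (w1,w6,w4), (w2,w3,w3), (w2,w6,w4), (w3,w6,w4), (w4,w3,w3), (w4,w6,w4), (w5,w3,w3), (w5,w6,w4), (w6,w3,w3).

12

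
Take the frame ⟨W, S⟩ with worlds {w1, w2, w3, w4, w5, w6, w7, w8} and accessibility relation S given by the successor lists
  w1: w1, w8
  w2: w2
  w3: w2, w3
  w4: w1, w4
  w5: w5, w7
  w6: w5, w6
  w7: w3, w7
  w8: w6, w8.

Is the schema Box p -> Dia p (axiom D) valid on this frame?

The schema D characterises exactly the serial frames.
Serial: yes — every world has a successor (e.g. w1 S w1).

Yes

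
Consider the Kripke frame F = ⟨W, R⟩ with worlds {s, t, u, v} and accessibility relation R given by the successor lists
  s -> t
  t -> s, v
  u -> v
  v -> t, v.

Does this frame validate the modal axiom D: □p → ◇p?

Yes

By correspondence theory, D is valid on a frame iff R is serial.
Serial: yes — every world has a successor (e.g. s R t).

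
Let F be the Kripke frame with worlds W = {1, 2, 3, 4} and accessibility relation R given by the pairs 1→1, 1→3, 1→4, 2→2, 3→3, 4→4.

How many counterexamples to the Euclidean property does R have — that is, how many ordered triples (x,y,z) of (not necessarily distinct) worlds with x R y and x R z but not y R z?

Enumerating: (1,3,1), (1,3,4), (1,4,1), (1,4,3).

4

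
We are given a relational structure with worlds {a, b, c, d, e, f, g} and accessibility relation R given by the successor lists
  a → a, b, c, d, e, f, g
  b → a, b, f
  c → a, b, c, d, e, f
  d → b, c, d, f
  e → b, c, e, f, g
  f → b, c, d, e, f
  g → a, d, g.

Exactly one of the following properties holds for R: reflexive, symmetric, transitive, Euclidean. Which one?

Reflexive: yes — every world is R-related to itself.
Symmetric: no — a R d but not d R a.
Transitive: no — b R a and a R c, but not b R c.
Euclidean: no — a R b and a R c, but not b R c.
Only reflexive holds.

reflexive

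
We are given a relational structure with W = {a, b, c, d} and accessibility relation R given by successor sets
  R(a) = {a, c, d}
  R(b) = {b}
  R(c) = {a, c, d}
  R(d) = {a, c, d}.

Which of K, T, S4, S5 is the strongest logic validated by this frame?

Reflexive (axiom T): yes — every world is R-related to itself.
Transitive (axiom 4): yes — every two-step R-path is closed by a direct edge.
Euclidean (axiom 5): yes — any two successors of a common world are R-related.
So F validates K, T, S4, S5. The strongest is S5.

S5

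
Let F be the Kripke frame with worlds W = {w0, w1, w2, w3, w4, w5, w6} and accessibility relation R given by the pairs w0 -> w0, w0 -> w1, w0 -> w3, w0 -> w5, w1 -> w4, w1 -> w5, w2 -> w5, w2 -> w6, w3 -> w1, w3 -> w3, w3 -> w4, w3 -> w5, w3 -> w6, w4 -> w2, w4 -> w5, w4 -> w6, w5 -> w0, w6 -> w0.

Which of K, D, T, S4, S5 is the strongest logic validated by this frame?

Serial (axiom D): yes — every world has a successor (e.g. w0 R w0).
Reflexive (axiom T): no — w1 is not related to itself.
Transitive (axiom 4): no — w0 R w1 and w1 R w4, but not w0 R w4.
Euclidean (axiom 5): no — w0 R w1 and w0 R w3, but not w1 R w3.
So F validates K, D; T would additionally require R to be reflexive. The strongest is D.

D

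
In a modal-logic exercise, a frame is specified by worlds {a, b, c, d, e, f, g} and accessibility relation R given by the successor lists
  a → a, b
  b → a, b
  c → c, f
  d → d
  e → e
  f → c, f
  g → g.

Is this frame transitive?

Yes

Transitive: yes — every two-step R-path is closed by a direct edge.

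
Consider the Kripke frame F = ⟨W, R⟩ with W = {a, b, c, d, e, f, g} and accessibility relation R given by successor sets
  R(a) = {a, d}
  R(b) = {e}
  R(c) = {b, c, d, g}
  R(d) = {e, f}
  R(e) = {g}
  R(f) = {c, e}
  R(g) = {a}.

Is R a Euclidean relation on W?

No

Euclidean: no — c R b and c R d, but not b R d.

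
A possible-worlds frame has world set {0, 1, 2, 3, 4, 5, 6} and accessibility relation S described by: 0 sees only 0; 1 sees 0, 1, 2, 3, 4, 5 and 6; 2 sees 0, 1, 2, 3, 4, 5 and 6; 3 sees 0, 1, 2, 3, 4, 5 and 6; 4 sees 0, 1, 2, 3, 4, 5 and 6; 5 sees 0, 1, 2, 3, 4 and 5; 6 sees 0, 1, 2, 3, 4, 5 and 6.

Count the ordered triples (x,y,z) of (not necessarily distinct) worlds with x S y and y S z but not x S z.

4

Enumerating: (5,1,6), (5,2,6), (5,3,6), (5,4,6).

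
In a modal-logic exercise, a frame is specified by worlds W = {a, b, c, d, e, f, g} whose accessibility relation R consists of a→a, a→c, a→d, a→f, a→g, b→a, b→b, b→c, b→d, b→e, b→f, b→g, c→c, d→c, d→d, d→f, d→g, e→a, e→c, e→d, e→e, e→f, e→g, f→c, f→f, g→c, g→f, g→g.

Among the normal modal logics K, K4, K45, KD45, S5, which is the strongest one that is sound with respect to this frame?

Transitive (axiom 4): yes — every two-step R-path is closed by a direct edge.
Euclidean (axiom 5): no — a R c and a R d, but not c R d.
Serial (axiom D): yes — every world has a successor (e.g. a R a).
Reflexive (axiom T): yes — every world is R-related to itself.
So F validates K, K4; K45 would additionally require R to be Euclidean. The strongest is K4.

K4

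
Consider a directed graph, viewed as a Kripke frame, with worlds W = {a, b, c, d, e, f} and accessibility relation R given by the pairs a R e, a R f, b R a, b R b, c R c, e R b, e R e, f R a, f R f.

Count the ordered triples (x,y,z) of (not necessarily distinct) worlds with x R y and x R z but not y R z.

6

Enumerating: (a,e,f), (a,f,e), (b,a,a), (b,a,b), (e,b,e), (f,a,a).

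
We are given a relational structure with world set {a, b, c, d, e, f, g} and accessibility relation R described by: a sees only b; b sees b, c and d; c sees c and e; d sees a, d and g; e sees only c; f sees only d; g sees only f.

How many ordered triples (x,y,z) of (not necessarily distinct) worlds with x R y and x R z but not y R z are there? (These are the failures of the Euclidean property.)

Enumerating: (b,c,b), (b,c,d), (b,d,b), (b,d,c), (c,e,e), (d,a,a), (d,a,d), (d,a,g), (d,g,a), (d,g,d), (d,g,g), (g,f,f).

12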